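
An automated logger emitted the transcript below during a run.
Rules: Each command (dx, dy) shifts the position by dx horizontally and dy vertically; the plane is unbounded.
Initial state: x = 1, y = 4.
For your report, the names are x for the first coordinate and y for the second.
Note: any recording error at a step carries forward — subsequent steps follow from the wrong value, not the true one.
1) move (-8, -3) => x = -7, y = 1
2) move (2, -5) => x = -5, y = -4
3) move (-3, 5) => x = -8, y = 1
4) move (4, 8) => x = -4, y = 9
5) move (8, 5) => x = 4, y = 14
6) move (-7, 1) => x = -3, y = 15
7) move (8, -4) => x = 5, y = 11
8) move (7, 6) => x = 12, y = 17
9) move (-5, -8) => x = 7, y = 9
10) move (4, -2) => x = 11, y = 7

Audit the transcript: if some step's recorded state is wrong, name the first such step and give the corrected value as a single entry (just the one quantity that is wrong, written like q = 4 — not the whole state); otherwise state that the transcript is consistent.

step 1: x = 1 + (-8) = -7, y = 4 + (-3) = 1 -> checks out
step 2: x = -7 + (2) = -5, y = 1 + (-5) = -4 -> no discrepancy
step 3: x = -5 + (-3) = -8, y = -4 + (5) = 1 -> matches
step 4: x = -8 + (4) = -4, y = 1 + (8) = 9 -> exactly as logged
step 5: x = -4 + (8) = 4, y = 9 + (5) = 14 -> exactly as logged
step 6: x = 4 + (-7) = -3, y = 14 + (1) = 15 -> same as recorded
step 7: x = -3 + (8) = 5, y = 15 + (-4) = 11 -> no discrepancy
step 8: x = 5 + (7) = 12, y = 11 + (6) = 17 -> matches
step 9: x = 12 + (-5) = 7, y = 17 + (-8) = 9 -> same as recorded
step 10: x = 7 + (4) = 11, y = 9 + (-2) = 7 -> checks out
No step deviates from the rules.

no error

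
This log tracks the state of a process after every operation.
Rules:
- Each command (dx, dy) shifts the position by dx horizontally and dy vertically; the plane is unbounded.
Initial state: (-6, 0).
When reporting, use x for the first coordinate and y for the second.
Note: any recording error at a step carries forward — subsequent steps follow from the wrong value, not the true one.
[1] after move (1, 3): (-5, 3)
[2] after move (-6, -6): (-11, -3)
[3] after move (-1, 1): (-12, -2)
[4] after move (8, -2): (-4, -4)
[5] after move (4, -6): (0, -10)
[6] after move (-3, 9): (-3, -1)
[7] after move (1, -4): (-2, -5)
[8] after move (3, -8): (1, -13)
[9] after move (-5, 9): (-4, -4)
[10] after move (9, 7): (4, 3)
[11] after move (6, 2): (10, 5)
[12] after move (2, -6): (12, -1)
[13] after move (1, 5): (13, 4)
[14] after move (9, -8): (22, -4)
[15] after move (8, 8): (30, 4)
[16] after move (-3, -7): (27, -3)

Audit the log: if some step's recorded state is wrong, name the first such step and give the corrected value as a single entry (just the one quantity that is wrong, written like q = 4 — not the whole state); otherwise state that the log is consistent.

step 10, x = 5

step 1: x = -6 + (1) = -5, y = 0 + (3) = 3 -> agrees with the log
step 2: x = -5 + (-6) = -11, y = 3 + (-6) = -3 -> same as recorded
step 3: x = -11 + (-1) = -12, y = -3 + (1) = -2 -> confirmed correct
step 4: x = -12 + (8) = -4, y = -2 + (-2) = -4 -> agrees with the log
step 5: x = -4 + (4) = 0, y = -4 + (-6) = -10 -> no discrepancy
step 6: x = 0 + (-3) = -3, y = -10 + (9) = -1 -> verified
step 7: x = -3 + (1) = -2, y = -1 + (-4) = -5 -> checks out
step 8: x = -2 + (3) = 1, y = -5 + (-8) = -13 -> exactly as logged
step 9: x = 1 + (-5) = -4, y = -13 + (9) = -4 -> confirmed correct
step 10: x = -4 + (9) = 5, y = -4 + (7) = 3 -> the log has a different value
So the first discrepancy is step 10, where the right value is x = 5.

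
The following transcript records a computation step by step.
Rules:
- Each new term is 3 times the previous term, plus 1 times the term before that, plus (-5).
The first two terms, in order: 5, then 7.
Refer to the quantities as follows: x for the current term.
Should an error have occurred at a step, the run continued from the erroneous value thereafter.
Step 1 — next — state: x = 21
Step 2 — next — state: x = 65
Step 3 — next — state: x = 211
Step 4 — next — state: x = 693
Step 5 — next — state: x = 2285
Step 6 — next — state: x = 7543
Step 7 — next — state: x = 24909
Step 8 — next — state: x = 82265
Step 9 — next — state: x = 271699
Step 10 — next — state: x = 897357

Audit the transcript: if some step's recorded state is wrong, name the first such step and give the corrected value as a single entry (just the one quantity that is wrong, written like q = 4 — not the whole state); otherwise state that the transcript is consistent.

no error

1. x = 3*(7) + (1)*(5) + (-5) = 21 (consistent with the transcript)
2. x = 3*(21) + (1)*(7) + (-5) = 65 (no discrepancy)
3. x = 3*(65) + (1)*(21) + (-5) = 211 (no discrepancy)
4. x = 3*(211) + (1)*(65) + (-5) = 693 (confirmed correct)
5. x = 3*(693) + (1)*(211) + (-5) = 2285 (matches)
6. x = 3*(2285) + (1)*(693) + (-5) = 7543 (verified)
7. x = 3*(7543) + (1)*(2285) + (-5) = 24909 (consistent with the transcript)
8. x = 3*(24909) + (1)*(7543) + (-5) = 82265 (exactly as logged)
9. x = 3*(82265) + (1)*(24909) + (-5) = 271699 (confirmed correct)
10. x = 3*(271699) + (1)*(82265) + (-5) = 897357 (same as recorded)
Every step is consistent.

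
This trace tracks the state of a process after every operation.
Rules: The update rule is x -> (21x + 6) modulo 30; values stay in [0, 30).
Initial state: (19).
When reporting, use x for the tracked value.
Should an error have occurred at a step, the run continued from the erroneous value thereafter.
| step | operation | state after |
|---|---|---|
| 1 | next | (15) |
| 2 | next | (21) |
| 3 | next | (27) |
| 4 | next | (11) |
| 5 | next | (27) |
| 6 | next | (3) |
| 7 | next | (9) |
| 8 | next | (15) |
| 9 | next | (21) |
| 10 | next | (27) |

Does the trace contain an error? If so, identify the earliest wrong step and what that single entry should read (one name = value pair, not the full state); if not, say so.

step 4, x = 3

1. x = (21*19 + 6) mod 30 = 15 (consistent with the trace)
2. x = (21*15 + 6) mod 30 = 21 (verified)
3. x = (21*21 + 6) mod 30 = 27 (in agreement)
4. x = (21*27 + 6) mod 30 = 3 (this is not what the trace shows)
First deviation found at step 4; the corrected entry is x = 3.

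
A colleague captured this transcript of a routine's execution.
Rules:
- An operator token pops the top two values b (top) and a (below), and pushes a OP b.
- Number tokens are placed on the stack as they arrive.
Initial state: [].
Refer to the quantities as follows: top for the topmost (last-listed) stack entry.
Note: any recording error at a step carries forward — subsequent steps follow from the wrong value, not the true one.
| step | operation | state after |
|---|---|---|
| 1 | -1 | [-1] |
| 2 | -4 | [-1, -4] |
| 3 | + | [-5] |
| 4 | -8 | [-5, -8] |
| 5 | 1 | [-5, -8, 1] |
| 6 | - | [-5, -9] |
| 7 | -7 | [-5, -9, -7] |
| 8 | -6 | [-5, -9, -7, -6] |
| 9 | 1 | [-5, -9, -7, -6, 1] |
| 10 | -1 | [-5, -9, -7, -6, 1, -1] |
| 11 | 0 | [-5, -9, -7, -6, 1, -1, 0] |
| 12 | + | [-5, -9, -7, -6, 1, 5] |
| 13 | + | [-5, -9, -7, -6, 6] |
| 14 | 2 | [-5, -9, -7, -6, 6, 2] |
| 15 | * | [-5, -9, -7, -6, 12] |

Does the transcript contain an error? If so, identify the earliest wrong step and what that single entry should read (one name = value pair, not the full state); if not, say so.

1. push -1: top = -1 (exactly as logged)
2. push -4: top = -4 (no discrepancy)
3. -1 + -4 = -5 (in agreement)
4. push -8: top = -8 (same as recorded)
5. push 1: top = 1 (matches)
6. -8 - 1 = -9 (no discrepancy)
7. push -7: top = -7 (verified)
8. push -6: top = -6 (no discrepancy)
9. push 1: top = 1 (consistent with the transcript)
10. push -1: top = -1 (agrees with the transcript)
11. push 0: top = 0 (same as recorded)
12. -1 + 0 = -1 (first mismatch against the transcript)
Step 12 is the first one off; corrected, top = -1.

step 12, top = -1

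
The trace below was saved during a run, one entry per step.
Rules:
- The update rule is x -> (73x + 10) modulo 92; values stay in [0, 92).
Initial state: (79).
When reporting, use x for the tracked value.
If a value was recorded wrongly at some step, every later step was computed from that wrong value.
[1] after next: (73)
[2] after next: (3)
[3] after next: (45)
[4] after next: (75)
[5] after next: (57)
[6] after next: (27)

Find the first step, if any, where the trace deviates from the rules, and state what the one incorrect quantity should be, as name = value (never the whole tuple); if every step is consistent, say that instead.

1. x = (73*79 + 10) mod 92 = 73 (verified)
2. x = (73*73 + 10) mod 92 = 3 (in agreement)
3. x = (73*3 + 10) mod 92 = 45 (verified)
4. x = (73*45 + 10) mod 92 = 75 (no discrepancy)
5. x = (73*75 + 10) mod 92 = 57 (in agreement)
6. x = (73*57 + 10) mod 92 = 31 (the entry is off here)
The audit stops at step 6: the recorded entry is wrong and should be x = 31.

step 6, x = 31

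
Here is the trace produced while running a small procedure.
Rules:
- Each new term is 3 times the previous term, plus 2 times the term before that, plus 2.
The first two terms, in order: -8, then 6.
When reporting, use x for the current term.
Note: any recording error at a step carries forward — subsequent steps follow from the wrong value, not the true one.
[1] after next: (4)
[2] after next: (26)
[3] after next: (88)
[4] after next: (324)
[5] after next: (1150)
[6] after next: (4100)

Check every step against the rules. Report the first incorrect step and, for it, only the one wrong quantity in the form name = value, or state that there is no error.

1. x = 3*(6) + (2)*(-8) + (2) = 4 (agrees with the trace)
2. x = 3*(4) + (2)*(6) + (2) = 26 (confirmed correct)
3. x = 3*(26) + (2)*(4) + (2) = 88 (matches)
4. x = 3*(88) + (2)*(26) + (2) = 318 (first mismatch against the trace)
Step 4 is the first one off; corrected, x = 318.

step 4, x = 318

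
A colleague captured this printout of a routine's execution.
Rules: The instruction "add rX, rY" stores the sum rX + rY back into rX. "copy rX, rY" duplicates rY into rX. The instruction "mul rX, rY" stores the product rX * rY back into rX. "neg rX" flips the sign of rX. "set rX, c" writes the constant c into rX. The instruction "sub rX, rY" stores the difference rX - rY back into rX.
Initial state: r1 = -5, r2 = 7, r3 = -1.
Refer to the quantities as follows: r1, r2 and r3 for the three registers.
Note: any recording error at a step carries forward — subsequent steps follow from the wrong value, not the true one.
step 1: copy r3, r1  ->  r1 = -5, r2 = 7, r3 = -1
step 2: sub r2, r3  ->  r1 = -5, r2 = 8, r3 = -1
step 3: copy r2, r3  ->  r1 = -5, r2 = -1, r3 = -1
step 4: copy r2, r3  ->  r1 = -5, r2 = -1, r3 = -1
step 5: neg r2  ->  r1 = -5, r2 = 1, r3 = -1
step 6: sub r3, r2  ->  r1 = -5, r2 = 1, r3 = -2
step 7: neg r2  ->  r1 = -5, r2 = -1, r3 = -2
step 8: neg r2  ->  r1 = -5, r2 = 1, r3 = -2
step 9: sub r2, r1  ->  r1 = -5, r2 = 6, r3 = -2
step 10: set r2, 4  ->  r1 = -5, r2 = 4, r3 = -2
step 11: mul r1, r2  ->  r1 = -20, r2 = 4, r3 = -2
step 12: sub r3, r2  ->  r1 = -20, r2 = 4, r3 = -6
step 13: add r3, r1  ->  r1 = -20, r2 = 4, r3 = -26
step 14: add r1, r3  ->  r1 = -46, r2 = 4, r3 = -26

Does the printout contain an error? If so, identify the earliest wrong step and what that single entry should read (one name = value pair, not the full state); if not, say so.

step 1, r3 = -5

Recomputing the run from the initial state:
step 1: r1 = -5, r2 = 7, r3 = -5
step 2: r1 = -5, r2 = 12, r3 = -5
step 3: r1 = -5, r2 = -5, r3 = -5
step 4: r1 = -5, r2 = -5, r3 = -5
step 5: r1 = -5, r2 = 5, r3 = -5
step 6: r1 = -5, r2 = 5, r3 = -10
step 7: r1 = -5, r2 = -5, r3 = -10
step 8: r1 = -5, r2 = 5, r3 = -10
step 9: r1 = -5, r2 = 10, r3 = -10
step 10: r1 = -5, r2 = 4, r3 = -10
step 11: r1 = -20, r2 = 4, r3 = -10
step 12: r1 = -20, r2 = 4, r3 = -14
step 13: r1 = -20, r2 = 4, r3 = -34
step 14: r1 = -54, r2 = 4, r3 = -34
The first disagreement with the printout is at step 1, where the value should be r3 = -5.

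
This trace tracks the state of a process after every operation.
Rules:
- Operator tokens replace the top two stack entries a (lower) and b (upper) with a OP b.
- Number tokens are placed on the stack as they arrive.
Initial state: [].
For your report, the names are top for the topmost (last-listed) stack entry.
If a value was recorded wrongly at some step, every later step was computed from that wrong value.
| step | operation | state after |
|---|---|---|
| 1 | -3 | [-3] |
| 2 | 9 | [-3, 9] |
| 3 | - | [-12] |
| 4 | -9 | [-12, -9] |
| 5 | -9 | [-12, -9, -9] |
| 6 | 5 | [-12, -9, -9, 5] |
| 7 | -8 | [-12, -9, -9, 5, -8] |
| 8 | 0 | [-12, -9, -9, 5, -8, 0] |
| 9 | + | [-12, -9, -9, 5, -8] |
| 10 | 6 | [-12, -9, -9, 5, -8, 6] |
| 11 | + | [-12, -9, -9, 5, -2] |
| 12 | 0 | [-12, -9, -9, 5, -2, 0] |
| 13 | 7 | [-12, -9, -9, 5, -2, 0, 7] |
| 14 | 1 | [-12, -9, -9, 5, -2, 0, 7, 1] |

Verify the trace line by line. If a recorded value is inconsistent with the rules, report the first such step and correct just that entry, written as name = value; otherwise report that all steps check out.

no error

1. push -3: top = -3 (matches)
2. push 9: top = 9 (matches)
3. -3 - 9 = -12 (same as recorded)
4. push -9: top = -9 (in agreement)
5. push -9: top = -9 (in agreement)
6. push 5: top = 5 (in agreement)
7. push -8: top = -8 (verified)
8. push 0: top = 0 (no discrepancy)
9. -8 + 0 = -8 (in agreement)
10. push 6: top = 6 (same as recorded)
11. -8 + 6 = -2 (consistent with the trace)
12. push 0: top = 0 (exactly as logged)
13. push 7: top = 7 (consistent with the trace)
14. push 1: top = 1 (confirmed correct)
No step deviates from the rules.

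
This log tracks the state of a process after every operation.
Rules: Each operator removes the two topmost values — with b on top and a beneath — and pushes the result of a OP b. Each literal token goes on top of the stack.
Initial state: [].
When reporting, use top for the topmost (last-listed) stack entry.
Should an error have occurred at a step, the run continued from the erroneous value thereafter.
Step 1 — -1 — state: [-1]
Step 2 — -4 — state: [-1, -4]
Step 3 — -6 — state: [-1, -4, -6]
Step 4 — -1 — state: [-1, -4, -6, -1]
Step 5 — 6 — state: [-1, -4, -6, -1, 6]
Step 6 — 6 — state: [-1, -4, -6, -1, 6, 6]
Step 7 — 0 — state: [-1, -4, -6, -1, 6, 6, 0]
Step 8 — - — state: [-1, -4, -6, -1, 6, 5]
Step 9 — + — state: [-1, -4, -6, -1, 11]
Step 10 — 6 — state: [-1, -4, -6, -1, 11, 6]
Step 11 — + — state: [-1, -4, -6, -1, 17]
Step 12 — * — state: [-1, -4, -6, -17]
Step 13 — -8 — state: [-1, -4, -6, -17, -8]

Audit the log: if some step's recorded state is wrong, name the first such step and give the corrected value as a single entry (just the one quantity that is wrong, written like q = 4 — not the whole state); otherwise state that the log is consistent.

step 8, top = 6

Recomputing the run from the initial state:
step 1: [-1]
step 2: [-1, -4]
step 3: [-1, -4, -6]
step 4: [-1, -4, -6, -1]
step 5: [-1, -4, -6, -1, 6]
step 6: [-1, -4, -6, -1, 6, 6]
step 7: [-1, -4, -6, -1, 6, 6, 0]
step 8: [-1, -4, -6, -1, 6, 6]
step 9: [-1, -4, -6, -1, 12]
step 10: [-1, -4, -6, -1, 12, 6]
step 11: [-1, -4, -6, -1, 18]
step 12: [-1, -4, -6, -18]
step 13: [-1, -4, -6, -18, -8]
The first disagreement with the log is at step 8, where the value should be top = 6.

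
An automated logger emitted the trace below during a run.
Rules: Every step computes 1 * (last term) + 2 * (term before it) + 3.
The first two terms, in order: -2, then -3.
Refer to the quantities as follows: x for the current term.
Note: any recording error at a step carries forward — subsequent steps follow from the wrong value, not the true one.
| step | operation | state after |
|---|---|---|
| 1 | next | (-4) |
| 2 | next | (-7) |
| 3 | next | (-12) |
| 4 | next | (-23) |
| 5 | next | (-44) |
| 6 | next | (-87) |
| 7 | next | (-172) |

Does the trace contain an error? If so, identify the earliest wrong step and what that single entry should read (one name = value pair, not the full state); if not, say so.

Recomputing the run from the initial state:
step 1: x = -4
step 2: x = -7
step 3: x = -12
step 4: x = -23
step 5: x = -44
step 6: x = -87
step 7: x = -172
This matches the trace at every step.

no error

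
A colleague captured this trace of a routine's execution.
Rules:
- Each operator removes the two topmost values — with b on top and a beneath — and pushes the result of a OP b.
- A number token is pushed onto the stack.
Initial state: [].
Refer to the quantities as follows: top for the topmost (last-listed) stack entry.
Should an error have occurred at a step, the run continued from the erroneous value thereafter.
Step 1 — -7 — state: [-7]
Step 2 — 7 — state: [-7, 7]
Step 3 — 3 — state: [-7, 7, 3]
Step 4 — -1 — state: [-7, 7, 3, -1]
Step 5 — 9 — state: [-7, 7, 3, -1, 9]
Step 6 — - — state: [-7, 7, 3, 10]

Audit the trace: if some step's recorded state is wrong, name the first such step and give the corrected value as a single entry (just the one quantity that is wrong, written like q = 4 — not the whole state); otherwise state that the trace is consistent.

step 6, top = -10

Recomputing the run from the initial state:
step 1: [-7]
step 2: [-7, 7]
step 3: [-7, 7, 3]
step 4: [-7, 7, 3, -1]
step 5: [-7, 7, 3, -1, 9]
step 6: [-7, 7, 3, -10]
The first disagreement with the trace is at step 6, where the value should be top = -10.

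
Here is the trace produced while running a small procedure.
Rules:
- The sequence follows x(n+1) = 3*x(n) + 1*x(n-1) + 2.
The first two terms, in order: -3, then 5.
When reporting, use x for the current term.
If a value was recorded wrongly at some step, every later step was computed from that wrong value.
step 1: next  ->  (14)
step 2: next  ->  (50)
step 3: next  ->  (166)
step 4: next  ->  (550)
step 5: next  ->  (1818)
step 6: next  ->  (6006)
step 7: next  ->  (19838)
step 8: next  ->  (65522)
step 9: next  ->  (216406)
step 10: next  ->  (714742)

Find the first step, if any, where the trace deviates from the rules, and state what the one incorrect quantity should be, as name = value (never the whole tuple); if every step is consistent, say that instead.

step 2, x = 49

Recomputing the run from the initial state:
step 1: x = 14
step 2: x = 49
step 3: x = 163
step 4: x = 540
step 5: x = 1785
step 6: x = 5897
step 7: x = 19478
step 8: x = 64333
step 9: x = 212479
step 10: x = 701772
The first disagreement with the trace is at step 2, where the value should be x = 49.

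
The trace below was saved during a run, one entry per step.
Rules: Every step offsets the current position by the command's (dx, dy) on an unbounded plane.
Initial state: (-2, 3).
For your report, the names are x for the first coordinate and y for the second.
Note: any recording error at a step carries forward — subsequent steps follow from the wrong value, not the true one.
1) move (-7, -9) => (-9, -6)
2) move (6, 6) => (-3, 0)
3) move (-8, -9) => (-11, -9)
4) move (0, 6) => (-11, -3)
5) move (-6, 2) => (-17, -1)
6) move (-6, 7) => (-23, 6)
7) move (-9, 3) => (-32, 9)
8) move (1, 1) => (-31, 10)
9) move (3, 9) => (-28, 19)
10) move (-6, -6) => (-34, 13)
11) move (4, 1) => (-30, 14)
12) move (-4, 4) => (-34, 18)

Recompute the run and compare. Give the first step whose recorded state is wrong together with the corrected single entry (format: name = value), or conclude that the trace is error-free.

no error

Step 1: x = -2 + (-7) = -9, y = 3 + (-9) = -6 — in agreement.
Step 2: x = -9 + (6) = -3, y = -6 + (6) = 0 — agrees with the trace.
Step 3: x = -3 + (-8) = -11, y = 0 + (-9) = -9 — matches.
Step 4: x = -11 + (0) = -11, y = -9 + (6) = -3 — confirmed correct.
Step 5: x = -11 + (-6) = -17, y = -3 + (2) = -1 — same as recorded.
Step 6: x = -17 + (-6) = -23, y = -1 + (7) = 6 — same as recorded.
Step 7: x = -23 + (-9) = -32, y = 6 + (3) = 9 — exactly as logged.
Step 8: x = -32 + (1) = -31, y = 9 + (1) = 10 — no discrepancy.
Step 9: x = -31 + (3) = -28, y = 10 + (9) = 19 — exactly as logged.
Step 10: x = -28 + (-6) = -34, y = 19 + (-6) = 13 — same as recorded.
Step 11: x = -34 + (4) = -30, y = 13 + (1) = 14 — verified.
Step 12: x = -30 + (-4) = -34, y = 14 + (4) = 18 — exactly as logged.
The recomputation confirms every line.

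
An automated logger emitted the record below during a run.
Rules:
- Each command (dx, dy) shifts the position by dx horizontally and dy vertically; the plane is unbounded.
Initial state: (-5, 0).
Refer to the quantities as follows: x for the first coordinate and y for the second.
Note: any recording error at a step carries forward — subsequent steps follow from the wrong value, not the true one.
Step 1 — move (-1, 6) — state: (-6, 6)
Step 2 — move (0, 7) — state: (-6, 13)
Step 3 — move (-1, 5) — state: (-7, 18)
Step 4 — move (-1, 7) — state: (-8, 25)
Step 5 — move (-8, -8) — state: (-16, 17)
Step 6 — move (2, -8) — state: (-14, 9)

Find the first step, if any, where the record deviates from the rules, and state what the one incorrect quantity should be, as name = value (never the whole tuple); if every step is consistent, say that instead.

Recomputing the run from the initial state:
step 1: x = -6, y = 6
step 2: x = -6, y = 13
step 3: x = -7, y = 18
step 4: x = -8, y = 25
step 5: x = -16, y = 17
step 6: x = -14, y = 9
This matches the record at every step.

no error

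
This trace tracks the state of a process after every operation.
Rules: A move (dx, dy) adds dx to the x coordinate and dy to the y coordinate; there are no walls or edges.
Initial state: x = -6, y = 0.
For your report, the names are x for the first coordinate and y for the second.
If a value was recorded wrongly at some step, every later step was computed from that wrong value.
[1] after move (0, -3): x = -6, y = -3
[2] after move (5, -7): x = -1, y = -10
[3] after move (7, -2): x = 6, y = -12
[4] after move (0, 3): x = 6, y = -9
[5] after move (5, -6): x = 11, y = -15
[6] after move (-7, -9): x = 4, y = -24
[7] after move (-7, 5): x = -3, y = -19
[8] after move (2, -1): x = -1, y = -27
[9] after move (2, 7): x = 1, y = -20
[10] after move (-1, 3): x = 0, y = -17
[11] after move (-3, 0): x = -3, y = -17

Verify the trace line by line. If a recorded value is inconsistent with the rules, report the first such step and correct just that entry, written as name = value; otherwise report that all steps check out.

step 8, y = -20

Recomputing the run from the initial state:
step 1: x = -6, y = -3
step 2: x = -1, y = -10
step 3: x = 6, y = -12
step 4: x = 6, y = -9
step 5: x = 11, y = -15
step 6: x = 4, y = -24
step 7: x = -3, y = -19
step 8: x = -1, y = -20
step 9: x = 1, y = -13
step 10: x = 0, y = -10
step 11: x = -3, y = -10
The first disagreement with the trace is at step 8, where the value should be y = -20.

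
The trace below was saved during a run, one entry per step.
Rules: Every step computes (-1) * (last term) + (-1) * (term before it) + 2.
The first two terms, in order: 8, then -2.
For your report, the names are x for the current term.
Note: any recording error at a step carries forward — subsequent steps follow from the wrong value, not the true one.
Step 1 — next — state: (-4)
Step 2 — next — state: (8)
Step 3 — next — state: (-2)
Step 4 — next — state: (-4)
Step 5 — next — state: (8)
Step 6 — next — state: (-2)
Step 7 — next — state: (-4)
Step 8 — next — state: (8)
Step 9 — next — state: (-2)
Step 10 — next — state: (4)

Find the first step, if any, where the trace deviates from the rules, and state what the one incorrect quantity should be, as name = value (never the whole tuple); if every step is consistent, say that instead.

step 1: x = -1*(-2) + (-1)*(8) + (2) = -4 -> same as recorded
step 2: x = -1*(-4) + (-1)*(-2) + (2) = 8 -> consistent with the trace
step 3: x = -1*(8) + (-1)*(-4) + (2) = -2 -> checks out
step 4: x = -1*(-2) + (-1)*(8) + (2) = -4 -> exactly as logged
step 5: x = -1*(-4) + (-1)*(-2) + (2) = 8 -> in agreement
step 6: x = -1*(8) + (-1)*(-4) + (2) = -2 -> confirmed correct
step 7: x = -1*(-2) + (-1)*(8) + (2) = -4 -> verified
step 8: x = -1*(-4) + (-1)*(-2) + (2) = 8 -> in agreement
step 9: x = -1*(8) + (-1)*(-4) + (2) = -2 -> checks out
step 10: x = -1*(-2) + (-1)*(8) + (2) = -4 -> the recorded entry deviates here
Conclusion: step 10 carries the first error; the entry should be x = -4.

step 10, x = -4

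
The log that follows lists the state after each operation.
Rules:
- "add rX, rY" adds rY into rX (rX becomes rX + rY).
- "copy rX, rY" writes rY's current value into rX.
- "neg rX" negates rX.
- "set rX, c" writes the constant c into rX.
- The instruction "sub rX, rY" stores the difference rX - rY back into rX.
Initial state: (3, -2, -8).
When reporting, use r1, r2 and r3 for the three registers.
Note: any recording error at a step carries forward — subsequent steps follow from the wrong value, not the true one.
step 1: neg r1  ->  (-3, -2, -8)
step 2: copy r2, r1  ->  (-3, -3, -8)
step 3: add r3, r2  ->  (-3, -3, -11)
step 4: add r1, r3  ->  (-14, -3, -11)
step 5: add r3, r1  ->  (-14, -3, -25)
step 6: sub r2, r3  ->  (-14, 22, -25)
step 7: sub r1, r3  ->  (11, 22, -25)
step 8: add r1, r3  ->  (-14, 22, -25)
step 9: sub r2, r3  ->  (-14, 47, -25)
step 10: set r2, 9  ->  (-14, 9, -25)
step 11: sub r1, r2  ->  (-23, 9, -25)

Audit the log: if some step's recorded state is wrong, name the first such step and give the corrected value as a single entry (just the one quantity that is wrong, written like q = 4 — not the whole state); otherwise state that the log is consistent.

1. r1 = -(3) = -3 (checks out)
2. r2 = -3 (consistent with the log)
3. r3 = -8 + -3 = -11 (exactly as logged)
4. r1 = -3 + -11 = -14 (verified)
5. r3 = -11 + -14 = -25 (in agreement)
6. r2 = -3 - -25 = 22 (no discrepancy)
7. r1 = -14 - -25 = 11 (verified)
8. r1 = 11 + -25 = -14 (in agreement)
9. r2 = 22 - -25 = 47 (no discrepancy)
10. r2 = 9 (agrees with the log)
11. r1 = -14 - 9 = -23 (verified)
Each recorded entry agrees with the recomputation.

no error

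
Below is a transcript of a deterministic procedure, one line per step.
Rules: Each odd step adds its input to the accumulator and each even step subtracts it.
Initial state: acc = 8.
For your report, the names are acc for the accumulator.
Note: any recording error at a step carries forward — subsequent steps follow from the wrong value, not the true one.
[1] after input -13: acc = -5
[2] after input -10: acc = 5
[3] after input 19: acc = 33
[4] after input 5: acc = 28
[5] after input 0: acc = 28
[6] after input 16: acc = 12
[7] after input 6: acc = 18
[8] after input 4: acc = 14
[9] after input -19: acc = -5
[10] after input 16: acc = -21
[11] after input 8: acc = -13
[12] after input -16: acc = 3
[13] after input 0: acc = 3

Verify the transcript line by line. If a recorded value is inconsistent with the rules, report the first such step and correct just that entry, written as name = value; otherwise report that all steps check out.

step 3, acc = 24

Recomputing the run from the initial state:
step 1: acc = -5
step 2: acc = 5
step 3: acc = 24
step 4: acc = 19
step 5: acc = 19
step 6: acc = 3
step 7: acc = 9
step 8: acc = 5
step 9: acc = -14
step 10: acc = -30
step 11: acc = -22
step 12: acc = -6
step 13: acc = -6
The first disagreement with the transcript is at step 3, where the value should be acc = 24.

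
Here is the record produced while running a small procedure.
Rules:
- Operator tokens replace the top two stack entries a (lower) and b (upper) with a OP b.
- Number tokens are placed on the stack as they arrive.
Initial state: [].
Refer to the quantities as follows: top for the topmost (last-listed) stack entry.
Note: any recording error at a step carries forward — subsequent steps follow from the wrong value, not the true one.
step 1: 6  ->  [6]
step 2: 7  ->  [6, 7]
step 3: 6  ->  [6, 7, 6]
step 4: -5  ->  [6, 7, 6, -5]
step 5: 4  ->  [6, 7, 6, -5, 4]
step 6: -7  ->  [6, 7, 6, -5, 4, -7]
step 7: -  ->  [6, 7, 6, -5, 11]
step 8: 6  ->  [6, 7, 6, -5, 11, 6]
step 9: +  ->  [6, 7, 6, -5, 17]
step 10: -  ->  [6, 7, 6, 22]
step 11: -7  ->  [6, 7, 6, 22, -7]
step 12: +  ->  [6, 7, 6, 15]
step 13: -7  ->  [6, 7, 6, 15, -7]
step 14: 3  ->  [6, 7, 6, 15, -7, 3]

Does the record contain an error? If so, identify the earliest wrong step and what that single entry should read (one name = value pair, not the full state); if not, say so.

Recomputing the run from the initial state:
step 1: [6]
step 2: [6, 7]
step 3: [6, 7, 6]
step 4: [6, 7, 6, -5]
step 5: [6, 7, 6, -5, 4]
step 6: [6, 7, 6, -5, 4, -7]
step 7: [6, 7, 6, -5, 11]
step 8: [6, 7, 6, -5, 11, 6]
step 9: [6, 7, 6, -5, 17]
step 10: [6, 7, 6, -22]
step 11: [6, 7, 6, -22, -7]
step 12: [6, 7, 6, -29]
step 13: [6, 7, 6, -29, -7]
step 14: [6, 7, 6, -29, -7, 3]
The first disagreement with the record is at step 10, where the value should be top = -22.

step 10, top = -22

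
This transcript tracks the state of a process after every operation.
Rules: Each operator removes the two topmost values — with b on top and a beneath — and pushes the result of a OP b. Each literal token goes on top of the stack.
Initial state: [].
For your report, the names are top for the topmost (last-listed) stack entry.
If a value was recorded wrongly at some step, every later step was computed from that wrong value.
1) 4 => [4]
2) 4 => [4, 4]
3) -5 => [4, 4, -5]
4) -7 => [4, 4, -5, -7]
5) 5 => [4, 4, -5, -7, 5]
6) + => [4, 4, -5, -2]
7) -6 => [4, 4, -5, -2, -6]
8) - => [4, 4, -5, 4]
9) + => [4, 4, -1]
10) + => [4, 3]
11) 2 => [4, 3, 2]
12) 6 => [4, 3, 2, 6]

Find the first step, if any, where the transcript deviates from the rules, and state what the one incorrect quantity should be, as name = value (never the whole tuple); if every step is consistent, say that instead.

Recomputing the run from the initial state:
step 1: [4]
step 2: [4, 4]
step 3: [4, 4, -5]
step 4: [4, 4, -5, -7]
step 5: [4, 4, -5, -7, 5]
step 6: [4, 4, -5, -2]
step 7: [4, 4, -5, -2, -6]
step 8: [4, 4, -5, 4]
step 9: [4, 4, -1]
step 10: [4, 3]
step 11: [4, 3, 2]
step 12: [4, 3, 2, 6]
This matches the transcript at every step.

no error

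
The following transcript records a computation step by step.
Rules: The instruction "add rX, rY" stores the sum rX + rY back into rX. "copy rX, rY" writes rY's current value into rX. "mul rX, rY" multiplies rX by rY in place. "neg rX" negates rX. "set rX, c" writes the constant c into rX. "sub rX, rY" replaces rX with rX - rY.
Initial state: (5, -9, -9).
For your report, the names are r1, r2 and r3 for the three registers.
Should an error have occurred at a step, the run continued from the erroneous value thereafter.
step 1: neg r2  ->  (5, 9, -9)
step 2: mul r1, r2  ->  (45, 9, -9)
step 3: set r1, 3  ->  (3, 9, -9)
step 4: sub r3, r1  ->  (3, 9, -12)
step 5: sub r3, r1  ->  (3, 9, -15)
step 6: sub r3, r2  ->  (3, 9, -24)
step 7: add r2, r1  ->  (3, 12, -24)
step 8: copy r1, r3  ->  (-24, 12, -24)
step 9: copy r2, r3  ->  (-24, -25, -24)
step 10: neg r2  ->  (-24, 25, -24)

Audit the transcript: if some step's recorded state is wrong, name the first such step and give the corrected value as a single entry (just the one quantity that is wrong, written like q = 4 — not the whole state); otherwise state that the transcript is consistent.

1. r2 = -(-9) = 9 (consistent with the transcript)
2. r1 = 5 * 9 = 45 (checks out)
3. r1 = 3 (verified)
4. r3 = -9 - 3 = -12 (no discrepancy)
5. r3 = -12 - 3 = -15 (exactly as logged)
6. r3 = -15 - 9 = -24 (in agreement)
7. r2 = 9 + 3 = 12 (exactly as logged)
8. r1 = -24 (no discrepancy)
9. r2 = -24 (the entry is off here)
First incorrect step: 9; the correct value is r2 = -24.

step 9, r2 = -24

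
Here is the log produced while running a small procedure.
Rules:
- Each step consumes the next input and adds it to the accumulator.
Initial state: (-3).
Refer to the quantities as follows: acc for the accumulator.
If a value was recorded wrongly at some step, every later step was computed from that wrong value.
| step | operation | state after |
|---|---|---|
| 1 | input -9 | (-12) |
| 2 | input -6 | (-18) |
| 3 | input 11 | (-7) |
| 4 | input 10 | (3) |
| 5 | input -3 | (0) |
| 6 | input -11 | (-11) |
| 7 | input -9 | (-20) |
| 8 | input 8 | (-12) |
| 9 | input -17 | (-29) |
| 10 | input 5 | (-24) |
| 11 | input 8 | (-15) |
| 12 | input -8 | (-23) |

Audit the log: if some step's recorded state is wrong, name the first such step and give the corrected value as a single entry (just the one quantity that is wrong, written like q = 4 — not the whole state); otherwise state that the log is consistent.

Recomputing the run from the initial state:
step 1: acc = -12
step 2: acc = -18
step 3: acc = -7
step 4: acc = 3
step 5: acc = 0
step 6: acc = -11
step 7: acc = -20
step 8: acc = -12
step 9: acc = -29
step 10: acc = -24
step 11: acc = -16
step 12: acc = -24
The first disagreement with the log is at step 11, where the value should be acc = -16.

step 11, acc = -16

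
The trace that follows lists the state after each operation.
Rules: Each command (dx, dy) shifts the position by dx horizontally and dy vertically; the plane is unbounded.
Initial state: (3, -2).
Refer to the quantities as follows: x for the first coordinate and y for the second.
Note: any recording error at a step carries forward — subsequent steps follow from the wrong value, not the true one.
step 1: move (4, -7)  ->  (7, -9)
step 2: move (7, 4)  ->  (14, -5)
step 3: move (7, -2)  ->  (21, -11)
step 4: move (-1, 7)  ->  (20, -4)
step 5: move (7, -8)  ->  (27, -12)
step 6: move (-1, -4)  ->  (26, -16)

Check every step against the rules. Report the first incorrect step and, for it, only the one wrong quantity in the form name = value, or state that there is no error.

Recomputing the run from the initial state:
step 1: x = 7, y = -9
step 2: x = 14, y = -5
step 3: x = 21, y = -7
step 4: x = 20, y = 0
step 5: x = 27, y = -8
step 6: x = 26, y = -12
The first disagreement with the trace is at step 3, where the value should be y = -7.

step 3, y = -7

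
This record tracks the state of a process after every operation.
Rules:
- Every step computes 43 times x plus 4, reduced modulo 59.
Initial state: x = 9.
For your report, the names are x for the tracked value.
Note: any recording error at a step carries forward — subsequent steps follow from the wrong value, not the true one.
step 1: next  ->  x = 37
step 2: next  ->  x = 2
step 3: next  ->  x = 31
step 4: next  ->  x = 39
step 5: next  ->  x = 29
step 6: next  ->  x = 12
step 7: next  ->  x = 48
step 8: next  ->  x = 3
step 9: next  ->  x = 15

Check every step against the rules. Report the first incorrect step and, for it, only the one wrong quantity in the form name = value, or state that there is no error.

no error

Recomputing the run from the initial state:
step 1: x = 37
step 2: x = 2
step 3: x = 31
step 4: x = 39
step 5: x = 29
step 6: x = 12
step 7: x = 48
step 8: x = 3
step 9: x = 15
This matches the record at every step.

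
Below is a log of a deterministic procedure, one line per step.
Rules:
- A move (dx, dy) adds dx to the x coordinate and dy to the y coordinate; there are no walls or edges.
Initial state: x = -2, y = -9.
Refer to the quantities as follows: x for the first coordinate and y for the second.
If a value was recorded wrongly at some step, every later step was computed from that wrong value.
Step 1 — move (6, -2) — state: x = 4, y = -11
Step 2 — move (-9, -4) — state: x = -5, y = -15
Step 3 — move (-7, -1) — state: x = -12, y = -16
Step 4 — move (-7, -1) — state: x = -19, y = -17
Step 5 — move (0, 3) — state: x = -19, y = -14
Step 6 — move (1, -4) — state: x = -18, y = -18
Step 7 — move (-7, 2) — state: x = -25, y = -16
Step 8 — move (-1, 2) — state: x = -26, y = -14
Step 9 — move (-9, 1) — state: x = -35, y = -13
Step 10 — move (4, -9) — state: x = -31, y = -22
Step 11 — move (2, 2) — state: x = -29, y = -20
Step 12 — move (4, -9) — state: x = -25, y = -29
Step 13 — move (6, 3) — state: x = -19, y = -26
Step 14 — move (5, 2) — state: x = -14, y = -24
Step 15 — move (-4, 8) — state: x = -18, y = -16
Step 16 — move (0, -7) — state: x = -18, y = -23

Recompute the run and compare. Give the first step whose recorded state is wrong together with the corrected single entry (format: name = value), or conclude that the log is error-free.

step 1: x = -2 + (6) = 4, y = -9 + (-2) = -11 -> exactly as logged
step 2: x = 4 + (-9) = -5, y = -11 + (-4) = -15 -> checks out
step 3: x = -5 + (-7) = -12, y = -15 + (-1) = -16 -> checks out
step 4: x = -12 + (-7) = -19, y = -16 + (-1) = -17 -> confirmed correct
step 5: x = -19 + (0) = -19, y = -17 + (3) = -14 -> confirmed correct
step 6: x = -19 + (1) = -18, y = -14 + (-4) = -18 -> same as recorded
step 7: x = -18 + (-7) = -25, y = -18 + (2) = -16 -> no discrepancy
step 8: x = -25 + (-1) = -26, y = -16 + (2) = -14 -> consistent with the log
step 9: x = -26 + (-9) = -35, y = -14 + (1) = -13 -> agrees with the log
step 10: x = -35 + (4) = -31, y = -13 + (-9) = -22 -> consistent with the log
step 11: x = -31 + (2) = -29, y = -22 + (2) = -20 -> exactly as logged
step 12: x = -29 + (4) = -25, y = -20 + (-9) = -29 -> agrees with the log
step 13: x = -25 + (6) = -19, y = -29 + (3) = -26 -> in agreement
step 14: x = -19 + (5) = -14, y = -26 + (2) = -24 -> no discrepancy
step 15: x = -14 + (-4) = -18, y = -24 + (8) = -16 -> no discrepancy
step 16: x = -18 + (0) = -18, y = -16 + (-7) = -23 -> exactly as logged
All entries verified; no error found.

no error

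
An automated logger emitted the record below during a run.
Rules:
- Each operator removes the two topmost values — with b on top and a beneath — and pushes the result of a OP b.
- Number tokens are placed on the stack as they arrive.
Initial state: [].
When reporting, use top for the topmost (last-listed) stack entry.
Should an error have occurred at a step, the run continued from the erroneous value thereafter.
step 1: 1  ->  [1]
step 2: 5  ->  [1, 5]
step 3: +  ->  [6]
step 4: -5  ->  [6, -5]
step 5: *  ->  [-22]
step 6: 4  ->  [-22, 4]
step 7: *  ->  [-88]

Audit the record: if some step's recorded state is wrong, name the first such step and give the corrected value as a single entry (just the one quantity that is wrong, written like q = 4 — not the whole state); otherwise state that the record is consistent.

Recomputing the run from the initial state:
step 1: [1]
step 2: [1, 5]
step 3: [6]
step 4: [6, -5]
step 5: [-30]
step 6: [-30, 4]
step 7: [-120]
The first disagreement with the record is at step 5, where the value should be top = -30.

step 5, top = -30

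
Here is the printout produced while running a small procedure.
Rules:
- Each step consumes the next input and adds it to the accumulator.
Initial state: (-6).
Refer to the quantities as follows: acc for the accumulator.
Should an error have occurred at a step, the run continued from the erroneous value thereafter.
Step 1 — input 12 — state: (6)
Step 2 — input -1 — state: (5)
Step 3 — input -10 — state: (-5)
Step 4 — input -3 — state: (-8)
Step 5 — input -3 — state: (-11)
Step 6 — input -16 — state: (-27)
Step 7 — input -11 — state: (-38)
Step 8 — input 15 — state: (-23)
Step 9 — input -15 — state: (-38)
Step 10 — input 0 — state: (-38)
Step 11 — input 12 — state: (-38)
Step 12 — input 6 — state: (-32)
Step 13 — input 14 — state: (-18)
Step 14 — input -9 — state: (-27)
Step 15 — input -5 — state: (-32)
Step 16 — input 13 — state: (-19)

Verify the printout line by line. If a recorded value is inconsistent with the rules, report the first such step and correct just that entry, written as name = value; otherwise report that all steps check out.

step 11, acc = -26

Recomputing the run from the initial state:
step 1: acc = 6
step 2: acc = 5
step 3: acc = -5
step 4: acc = -8
step 5: acc = -11
step 6: acc = -27
step 7: acc = -38
step 8: acc = -23
step 9: acc = -38
step 10: acc = -38
step 11: acc = -26
step 12: acc = -20
step 13: acc = -6
step 14: acc = -15
step 15: acc = -20
step 16: acc = -7
The first disagreement with the printout is at step 11, where the value should be acc = -26.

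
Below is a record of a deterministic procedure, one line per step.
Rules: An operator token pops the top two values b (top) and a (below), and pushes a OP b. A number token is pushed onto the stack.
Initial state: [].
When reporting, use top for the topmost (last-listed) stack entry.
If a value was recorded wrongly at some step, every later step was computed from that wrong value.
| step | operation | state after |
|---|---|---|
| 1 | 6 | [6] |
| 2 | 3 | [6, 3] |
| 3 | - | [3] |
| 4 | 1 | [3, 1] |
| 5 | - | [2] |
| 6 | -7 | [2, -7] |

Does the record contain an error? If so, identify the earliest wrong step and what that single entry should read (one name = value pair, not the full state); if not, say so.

step 1: push 6: top = 6 -> confirmed correct
step 2: push 3: top = 3 -> no discrepancy
step 3: 6 - 3 = 3 -> matches
step 4: push 1: top = 1 -> no discrepancy
step 5: 3 - 1 = 2 -> exactly as logged
step 6: push -7: top = -7 -> checks out
Every step is consistent.

no error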